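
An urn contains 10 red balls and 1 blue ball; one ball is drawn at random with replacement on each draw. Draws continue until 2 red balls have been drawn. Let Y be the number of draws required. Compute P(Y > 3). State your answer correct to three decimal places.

Needing more than 3 draws ⇔ fewer than 2 successes in the first 3. With X ~ Binomial(3, 0.909091), P(Y > 3) = P(X ≤ 1).
  k=0: C(3,0)·0.909091^0·0.090909^3 = 0.00075
  k=1: C(3,1)·0.909091^1·0.090909^2 = 0.02254
P(X ≤ 1) = 0.02329

0.023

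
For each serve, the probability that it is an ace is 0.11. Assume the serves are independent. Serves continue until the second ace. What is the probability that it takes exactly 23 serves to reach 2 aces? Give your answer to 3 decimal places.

Y = trial on which the second success occurs; negative binomial, r=2, p=0.11.
P(Y=23) = C(22,1) · p^2 · (1−p)^21
= 22 · 0.0121 · 0.086535 = 0.02304

0.023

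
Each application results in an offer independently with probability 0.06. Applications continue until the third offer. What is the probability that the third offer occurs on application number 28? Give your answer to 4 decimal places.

Y = trial on which the third success occurs; negative binomial, r=3, p=0.06.
P(Y=28) = C(27,2) · p^3 · (1−p)^25
= 351 · 0.000216 · 0.21291 = 0.016142

0.0161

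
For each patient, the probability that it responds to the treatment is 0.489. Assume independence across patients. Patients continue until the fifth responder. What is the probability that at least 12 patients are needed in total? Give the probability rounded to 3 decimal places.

0.300

Needing more than 11 patients ⇔ fewer than 5 successes in the first 11. With X ~ Binomial(11, 0.489), P(Y > 11) = P(X ≤ 4).
  k=0: C(11,0)·0.489^0·0.511^11 = 0.00062
  k=1: C(11,1)·0.489^1·0.511^10 = 0.00653
  k=2: C(11,2)·0.489^2·0.511^9 = 0.03124
  k=3: C(11,3)·0.489^3·0.511^8 = 0.08970
  k=4: C(11,4)·0.489^4·0.511^7 = 0.17167
P(X ≤ 4) = 0.29976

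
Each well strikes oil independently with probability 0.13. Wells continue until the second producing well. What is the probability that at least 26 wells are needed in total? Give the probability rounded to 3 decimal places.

Needing more than 25 wells ⇔ fewer than 2 successes in the first 25. With X ~ Binomial(25, 0.13), P(Y > 25) = P(X ≤ 1).
  k=0: C(25,0)·0.13^0·0.87^25 = 0.03076
  k=1: C(25,1)·0.13^1·0.87^24 = 0.11491
P(X ≤ 1) = 0.14567

0.146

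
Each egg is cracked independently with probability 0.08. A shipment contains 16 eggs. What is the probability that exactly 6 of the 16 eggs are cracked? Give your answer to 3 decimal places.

0.001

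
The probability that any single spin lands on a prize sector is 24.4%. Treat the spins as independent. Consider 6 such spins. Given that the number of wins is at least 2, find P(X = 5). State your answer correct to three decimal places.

0.009

X ~ Binomial(6, 0.244). Want P(X=5 | X≥2) = P(X=5) / P(X≥2).
P(X=5) = C(6,5)·0.244^5·0.756^1 = 0.00392
P(X≥2) = 1 − 0.18669 − 0.36153 = 0.45177
Ratio = 0.00392 / 0.45177 = 0.00868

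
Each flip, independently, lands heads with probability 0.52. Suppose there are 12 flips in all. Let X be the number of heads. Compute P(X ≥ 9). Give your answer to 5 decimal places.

X ~ Binomial(12, 0.52); P(X ≥ 9) = Σ C(12,k) p^k (1−p)^(12−k) over k:
  k=9: C(12,9)·0.52^9·0.48^3 = 0.0676358
  k=10: C(12,10)·0.52^10·0.48^2 = 0.0219816
  k=11: C(12,11)·0.52^11·0.48^1 = 0.0043297
  k=12: C(12,12)·0.52^12·0.48^0 = 0.0003909
Total = 0.0943380

0.09434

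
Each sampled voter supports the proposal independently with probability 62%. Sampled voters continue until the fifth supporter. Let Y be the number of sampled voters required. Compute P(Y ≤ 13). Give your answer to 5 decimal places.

0.97747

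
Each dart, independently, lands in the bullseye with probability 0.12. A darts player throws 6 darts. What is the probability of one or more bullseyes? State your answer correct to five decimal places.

P(at least one) = 1 − P(none) = 1 − (1 − 0.12)^6
= 1 − 0.4644041 = 0.5355959

0.53560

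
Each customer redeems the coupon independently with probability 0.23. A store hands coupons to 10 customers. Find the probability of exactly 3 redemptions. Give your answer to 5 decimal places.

0.23431

X ~ Binomial(n=10, p=0.23).
P(X=3) = C(10,3) · p^3 · (1−p)^7
= 120 · 0.012167 · 0.16049 = 0.2343149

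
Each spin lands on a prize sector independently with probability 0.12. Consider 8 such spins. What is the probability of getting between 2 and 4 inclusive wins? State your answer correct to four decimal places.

0.2470

X ~ Binomial(8, 0.12); P(2 ≤ X ≤ 4) = Σ C(8,k) p^k (1−p)^(8−k) over k:
  k=2: C(8,2)·0.12^2·0.88^6 = 0.187248
  k=3: C(8,3)·0.12^3·0.88^5 = 0.051068
  k=4: C(8,4)·0.12^4·0.88^4 = 0.008705
Total = 0.247020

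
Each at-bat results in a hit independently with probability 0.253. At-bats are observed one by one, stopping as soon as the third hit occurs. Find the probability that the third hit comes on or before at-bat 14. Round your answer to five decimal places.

0.72743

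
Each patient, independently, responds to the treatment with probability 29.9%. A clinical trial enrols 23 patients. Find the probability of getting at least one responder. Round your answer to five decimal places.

0.99972

P(at least one) = 1 − P(none) = 1 − (1 − 0.299)^23
= 1 − 0.0002828 = 0.9997172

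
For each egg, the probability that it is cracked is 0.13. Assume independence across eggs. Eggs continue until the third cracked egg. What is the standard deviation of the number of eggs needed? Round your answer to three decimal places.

12.427

Y = total eggs until the third success; negative binomial with r=3, p=0.13.
SD(Y) = √[r(1−p)/p²] = √(154.43787) = 12.42730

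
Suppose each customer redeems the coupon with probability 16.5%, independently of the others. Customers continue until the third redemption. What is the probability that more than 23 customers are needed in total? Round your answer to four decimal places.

0.2438

Needing more than 23 customers ⇔ fewer than 3 successes in the first 23. With X ~ Binomial(23, 0.165), P(Y > 23) = P(X ≤ 2).
  k=0: C(23,0)·0.165^0·0.835^23 = 0.015805
  k=1: C(23,1)·0.165^1·0.835^22 = 0.071831
  k=2: C(23,2)·0.165^2·0.835^21 = 0.156136
P(X ≤ 2) = 0.243773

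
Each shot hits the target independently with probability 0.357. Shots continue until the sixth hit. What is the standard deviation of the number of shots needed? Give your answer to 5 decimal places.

5.50190

Y = total shots until the sixth success; negative binomial with r=6, p=0.357.
SD(Y) = √[r(1−p)/p²] = √(30.2709319) = 5.5019026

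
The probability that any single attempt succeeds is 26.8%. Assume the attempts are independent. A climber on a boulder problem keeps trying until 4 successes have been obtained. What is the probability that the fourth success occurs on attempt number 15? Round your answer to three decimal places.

0.061

Y = trial on which the fourth success occurs; negative binomial, r=4, p=0.268.
P(Y=15) = C(14,3) · p^4 · (1−p)^11
= 364 · 0.0051587 · 0.032331 = 0.06071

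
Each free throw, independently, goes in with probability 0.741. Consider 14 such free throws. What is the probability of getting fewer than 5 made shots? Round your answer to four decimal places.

0.0005

X ~ Binomial(14, 0.741); P(X ≤ 4) = Σ C(14,k) p^k (1−p)^(14−k) over k:
  k=0: C(14,0)·0.741^0·0.259^14 = 0.000000
  k=1: C(14,1)·0.741^1·0.259^13 = 0.000000
  k=2: C(14,2)·0.741^2·0.259^12 = 0.000005
  k=3: C(14,3)·0.741^3·0.259^11 = 0.000052
  k=4: C(14,4)·0.741^4·0.259^10 = 0.000410
Total = 0.000467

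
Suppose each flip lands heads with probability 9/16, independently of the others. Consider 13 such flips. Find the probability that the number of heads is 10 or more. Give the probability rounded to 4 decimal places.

X ~ Binomial(13, 0.5625); P(X ≥ 10) = Σ C(13,k) p^k (1−p)^(13−k) over k:
  k=10: C(13,10)·0.5625^10·0.4375^3 = 0.075950
  k=11: C(13,11)·0.5625^11·0.4375^2 = 0.026632
  k=12: C(13,12)·0.5625^12·0.4375^1 = 0.005707
  k=13: C(13,13)·0.5625^13·0.4375^0 = 0.000564
Total = 0.108852

0.1089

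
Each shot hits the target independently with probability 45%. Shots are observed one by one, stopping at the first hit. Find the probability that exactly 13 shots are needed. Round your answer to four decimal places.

Geometric (trials to first success), p = 0.45.
P(Y = 13) = (1−p)^12 · p = 0.00076622 · 0.45 = 0.000345

0.0003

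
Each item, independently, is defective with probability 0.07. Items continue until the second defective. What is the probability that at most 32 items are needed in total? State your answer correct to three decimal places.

Finishing within 32 items ⇔ at least 2 successes in the first 32. With X ~ Binomial(32, 0.07), P(Y ≤ 32) = 1 − P(X ≤ 1).
  k=0: C(32,0)·0.07^0·0.93^32 = 0.09805
  k=1: C(32,1)·0.07^1·0.93^31 = 0.23617
1 − 0.33422 = 0.66578

0.666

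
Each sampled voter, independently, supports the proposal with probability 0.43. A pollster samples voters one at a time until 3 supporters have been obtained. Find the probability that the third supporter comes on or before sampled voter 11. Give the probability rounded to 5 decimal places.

Finishing within 11 sampled voters ⇔ at least 3 successes in the first 11. With X ~ Binomial(11, 0.43), P(Y ≤ 11) = 1 − P(X ≤ 2).
  k=0: C(11,0)·0.43^0·0.57^11 = 0.0020636
  k=1: C(11,1)·0.43^1·0.57^10 = 0.0171242
  k=2: C(11,2)·0.43^2·0.57^9 = 0.0645912
1 − 0.0837790 = 0.9162210

0.91622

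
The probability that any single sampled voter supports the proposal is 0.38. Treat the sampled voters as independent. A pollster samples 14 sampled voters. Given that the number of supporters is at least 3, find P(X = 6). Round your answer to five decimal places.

0.20875

X ~ Binomial(14, 0.38). Want P(X=6 | X≥3) = P(X=6) / P(X≥3).
P(X=6) = C(14,6)·0.38^6·0.62^8 = 0.1974197
P(X≥3) = 1 − 0.0012402 − 0.0106415 − 0.0423944 = 0.9457239
Ratio = 0.1974197 / 0.9457239 = 0.2087498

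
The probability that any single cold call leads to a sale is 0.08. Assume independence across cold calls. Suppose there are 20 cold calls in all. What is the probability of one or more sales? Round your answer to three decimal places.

0.811

P(at least one) = 1 − P(none) = 1 − (1 − 0.08)^20
= 1 − 0.18869 = 0.81131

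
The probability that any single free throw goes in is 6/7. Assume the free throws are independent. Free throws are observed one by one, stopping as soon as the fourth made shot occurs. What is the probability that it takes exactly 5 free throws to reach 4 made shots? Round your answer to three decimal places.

Y = trial on which the fourth success occurs; negative binomial, r=4, p=0.857143.
P(Y=5) = C(4,3) · p^4 · (1−p)^1
= 4 · 0.53978 · 0.14286 = 0.30844

0.308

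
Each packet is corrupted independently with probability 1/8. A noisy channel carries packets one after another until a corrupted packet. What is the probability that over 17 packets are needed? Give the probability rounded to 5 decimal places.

0.10331

Y = number of packets to the first success; geometric, p = 0.125.
P(Y > 17) = P(first 17 all fail) = (1−p)^17 = 0.1033087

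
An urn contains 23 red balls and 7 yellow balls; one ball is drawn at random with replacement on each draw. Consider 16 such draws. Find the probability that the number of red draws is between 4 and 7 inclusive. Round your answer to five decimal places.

X ~ Binomial(16, 0.766667); P(4 ≤ X ≤ 7) = Σ C(16,k) p^k (1−p)^(16−k) over k:
  k=4: C(16,4)·0.766667^4·0.233333^12 = 0.0000164
  k=5: C(16,5)·0.766667^5·0.233333^11 = 0.0001291
  k=6: C(16,6)·0.766667^6·0.233333^10 = 0.0007779
  k=7: C(16,7)·0.766667^7·0.233333^9 = 0.0036514
Total = 0.0045749

0.00457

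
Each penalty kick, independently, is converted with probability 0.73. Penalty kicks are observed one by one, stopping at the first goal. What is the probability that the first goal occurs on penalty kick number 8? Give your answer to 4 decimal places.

0.0001

Geometric (trials to first success), p = 0.73.
P(Y = 8) = (1−p)^7 · p = 0.0001046 · 0.73 = 0.000076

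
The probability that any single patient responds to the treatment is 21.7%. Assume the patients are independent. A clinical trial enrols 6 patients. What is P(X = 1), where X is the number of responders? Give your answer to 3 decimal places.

0.383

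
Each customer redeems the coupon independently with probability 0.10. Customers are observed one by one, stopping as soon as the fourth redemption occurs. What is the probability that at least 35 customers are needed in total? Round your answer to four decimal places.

0.5538

Needing more than 34 customers ⇔ fewer than 4 successes in the first 34. With X ~ Binomial(34, 0.10), P(Y > 34) = P(X ≤ 3).
  k=0: C(34,0)·0.10^0·0.90^34 = 0.027813
  k=1: C(34,1)·0.10^1·0.90^33 = 0.105071
  k=2: C(34,2)·0.10^2·0.90^32 = 0.192630
  k=3: C(34,3)·0.10^3·0.90^31 = 0.228302
P(X ≤ 3) = 0.553815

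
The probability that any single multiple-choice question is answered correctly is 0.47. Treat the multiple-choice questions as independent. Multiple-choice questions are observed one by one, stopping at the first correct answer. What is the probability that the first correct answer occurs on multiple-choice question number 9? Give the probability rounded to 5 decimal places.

Geometric (trials to first success), p = 0.47.
P(Y = 9) = (1−p)^8 · p = 0.006226 · 0.47 = 0.0029262

0.00293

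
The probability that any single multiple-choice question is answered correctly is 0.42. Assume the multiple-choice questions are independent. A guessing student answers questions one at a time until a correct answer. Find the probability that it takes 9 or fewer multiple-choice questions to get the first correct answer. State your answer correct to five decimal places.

0.99257

Y = number of multiple-choice questions to the first success; geometric, p = 0.42.
P(Y ≤ 9) = 1 − (1−p)^9 = 1 − 0.0074277 = 0.9925723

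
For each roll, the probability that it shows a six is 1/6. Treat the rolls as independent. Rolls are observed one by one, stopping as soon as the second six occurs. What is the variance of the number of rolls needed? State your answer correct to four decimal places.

Y = total rolls until the second success; negative binomial with r=2, p=0.166667.
Var(Y) = r(1−p)/p² = 2·0.833333 / 0.166667² = 60.000000

60.0000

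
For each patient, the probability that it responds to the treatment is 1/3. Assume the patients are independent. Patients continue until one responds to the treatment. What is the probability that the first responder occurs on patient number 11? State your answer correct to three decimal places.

Geometric (trials to first success), p = 0.333333.
P(Y = 11) = (1−p)^10 · p = 0.017342 · 0.333333 = 0.00578

0.006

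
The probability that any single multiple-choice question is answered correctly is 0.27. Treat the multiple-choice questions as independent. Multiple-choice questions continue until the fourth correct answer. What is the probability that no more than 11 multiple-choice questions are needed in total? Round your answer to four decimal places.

0.3430

Finishing within 11 multiple-choice questions ⇔ at least 4 successes in the first 11. With X ~ Binomial(11, 0.27), P(Y ≤ 11) = 1 − P(X ≤ 3).
  k=0: C(11,0)·0.27^0·0.73^11 = 0.031373
  k=1: C(11,1)·0.27^1·0.73^10 = 0.127639
  k=2: C(11,2)·0.27^2·0.73^9 = 0.236046
  k=3: C(11,3)·0.27^3·0.73^8 = 0.261914
1 − 0.656971 = 0.343029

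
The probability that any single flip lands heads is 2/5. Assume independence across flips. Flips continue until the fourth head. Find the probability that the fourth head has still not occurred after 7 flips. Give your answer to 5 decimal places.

0.71021

Needing more than 7 flips ⇔ fewer than 4 successes in the first 7. With X ~ Binomial(7, 0.40), P(Y > 7) = P(X ≤ 3).
  k=0: C(7,0)·0.40^0·0.60^7 = 0.0279936
  k=1: C(7,1)·0.40^1·0.60^6 = 0.1306368
  k=2: C(7,2)·0.40^2·0.60^5 = 0.2612736
  k=3: C(7,3)·0.40^3·0.60^4 = 0.2903040
P(X ≤ 3) = 0.7102080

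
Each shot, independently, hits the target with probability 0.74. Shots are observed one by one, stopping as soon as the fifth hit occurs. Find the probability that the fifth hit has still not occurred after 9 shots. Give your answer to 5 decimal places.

Needing more than 9 shots ⇔ fewer than 5 successes in the first 9. With X ~ Binomial(9, 0.74), P(Y > 9) = P(X ≤ 4).
  k=0: C(9,0)·0.74^0·0.26^9 = 0.0000054
  k=1: C(9,1)·0.74^1·0.26^8 = 0.0001391
  k=2: C(9,2)·0.74^2·0.26^7 = 0.0015834
  k=3: C(9,3)·0.74^3·0.26^6 = 0.0105151
  k=4: C(9,4)·0.74^4·0.26^5 = 0.0448915
P(X ≤ 4) = 0.0571345

0.05713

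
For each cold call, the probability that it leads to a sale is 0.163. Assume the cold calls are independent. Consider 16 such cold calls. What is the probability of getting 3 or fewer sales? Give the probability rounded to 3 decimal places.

X ~ Binomial(16, 0.163); P(X ≤ 3) = Σ C(16,k) p^k (1−p)^(16−k) over k:
  k=0: C(16,0)·0.163^0·0.837^16 = 0.05802
  k=1: C(16,1)·0.163^1·0.837^15 = 0.18080
  k=2: C(16,2)·0.163^2·0.837^14 = 0.26407
  k=3: C(16,3)·0.163^3·0.837^13 = 0.23998
Total = 0.74287

0.743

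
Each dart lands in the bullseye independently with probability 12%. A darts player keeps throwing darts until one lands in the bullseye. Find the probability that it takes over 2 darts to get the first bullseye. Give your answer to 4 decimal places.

Y = number of darts to the first success; geometric, p = 0.12.
P(Y > 2) = P(first 2 all fail) = (1−p)^2 = 0.774400

0.7744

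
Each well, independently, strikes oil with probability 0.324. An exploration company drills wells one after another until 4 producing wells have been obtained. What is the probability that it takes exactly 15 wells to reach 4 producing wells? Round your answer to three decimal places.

0.054

Y = trial on which the fourth success occurs; negative binomial, r=4, p=0.324.
P(Y=15) = C(14,3) · p^4 · (1−p)^11
= 364 · 0.01102 · 0.013471 = 0.05404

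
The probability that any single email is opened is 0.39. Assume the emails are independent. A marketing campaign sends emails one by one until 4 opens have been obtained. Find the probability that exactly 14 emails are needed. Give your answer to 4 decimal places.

0.0472

Y = trial on which the fourth success occurs; negative binomial, r=4, p=0.39.
P(Y=14) = C(13,3) · p^4 · (1−p)^10
= 286 · 0.023134 · 0.0071334 = 0.047198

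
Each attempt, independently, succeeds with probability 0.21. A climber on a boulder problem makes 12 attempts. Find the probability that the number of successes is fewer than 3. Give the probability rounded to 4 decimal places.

X ~ Binomial(12, 0.21); P(X ≤ 2) = Σ C(12,k) p^k (1−p)^(12−k) over k:
  k=0: C(12,0)·0.21^0·0.79^12 = 0.059092
  k=1: C(12,1)·0.21^1·0.79^11 = 0.188494
  k=2: C(12,2)·0.21^2·0.79^10 = 0.275584
Total = 0.523170

0.5232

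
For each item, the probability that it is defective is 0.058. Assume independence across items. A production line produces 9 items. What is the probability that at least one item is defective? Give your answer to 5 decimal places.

P(at least one) = 1 − P(none) = 1 − (1 − 0.058)^9
= 1 − 0.5840609 = 0.4159391

0.41594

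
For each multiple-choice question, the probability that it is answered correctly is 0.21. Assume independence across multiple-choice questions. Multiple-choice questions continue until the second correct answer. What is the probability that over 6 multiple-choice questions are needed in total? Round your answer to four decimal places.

Needing more than 6 multiple-choice questions ⇔ fewer than 2 successes in the first 6. With X ~ Binomial(6, 0.21), P(Y > 6) = P(X ≤ 1).
  k=0: C(6,0)·0.21^0·0.79^6 = 0.243087
  k=1: C(6,1)·0.21^1·0.79^5 = 0.387709
P(X ≤ 1) = 0.630797

0.6308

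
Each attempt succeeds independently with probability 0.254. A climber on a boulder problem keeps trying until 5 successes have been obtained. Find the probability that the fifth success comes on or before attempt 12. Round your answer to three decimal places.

Finishing within 12 attempts ⇔ at least 5 successes in the first 12. With X ~ Binomial(12, 0.254), P(Y ≤ 12) = 1 − P(X ≤ 4).
  k=0: C(12,0)·0.254^0·0.746^12 = 0.02971
  k=1: C(12,1)·0.254^1·0.746^11 = 0.12138
  k=2: C(12,2)·0.254^2·0.746^10 = 0.22730
  k=3: C(12,3)·0.254^3·0.746^9 = 0.25797
  k=4: C(12,4)·0.254^4·0.746^8 = 0.19763
1 − 0.83399 = 0.16601

0.166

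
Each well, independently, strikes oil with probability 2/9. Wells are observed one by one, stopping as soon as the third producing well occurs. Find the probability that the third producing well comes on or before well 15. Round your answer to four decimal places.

0.6805

Finishing within 15 wells ⇔ at least 3 successes in the first 15. With X ~ Binomial(15, 0.222222), P(Y ≤ 15) = 1 − P(X ≤ 2).
  k=0: C(15,0)·0.222222^0·0.777778^15 = 0.023059
  k=1: C(15,1)·0.222222^1·0.777778^14 = 0.098823
  k=2: C(15,2)·0.222222^2·0.777778^13 = 0.197645
1 − 0.319526 = 0.680474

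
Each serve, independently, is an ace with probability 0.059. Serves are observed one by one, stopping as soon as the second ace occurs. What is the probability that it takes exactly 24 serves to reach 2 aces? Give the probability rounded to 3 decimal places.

0.021

Y = trial on which the second success occurs; negative binomial, r=2, p=0.059.
P(Y=24) = C(23,1) · p^2 · (1−p)^22
= 23 · 0.003481 · 0.2624 = 0.02101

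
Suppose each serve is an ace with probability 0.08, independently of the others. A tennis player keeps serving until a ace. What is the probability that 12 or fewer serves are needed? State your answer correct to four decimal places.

0.6323

Y = number of serves to the first success; geometric, p = 0.08.
P(Y ≤ 12) = 1 − (1−p)^12 = 1 − 0.367666 = 0.632334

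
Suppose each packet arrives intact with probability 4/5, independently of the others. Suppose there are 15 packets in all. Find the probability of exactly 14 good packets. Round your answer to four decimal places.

X ~ Binomial(n=15, p=0.80).
P(X=14) = C(15,14) · p^14 · (1−p)^1
= 15 · 0.04398 · 0.2 = 0.131941

0.1319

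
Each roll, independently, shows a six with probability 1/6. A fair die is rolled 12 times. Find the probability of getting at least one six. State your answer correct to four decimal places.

0.8878

P(at least one) = 1 − P(none) = 1 − (1 − 0.166667)^12
= 1 − 0.112157 = 0.887843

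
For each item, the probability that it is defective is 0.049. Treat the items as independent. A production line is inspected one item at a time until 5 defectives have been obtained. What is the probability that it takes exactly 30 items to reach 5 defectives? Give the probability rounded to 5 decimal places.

0.00191

Y = trial on which the fifth success occurs; negative binomial, r=5, p=0.049.
P(Y=30) = C(29,4) · p^5 · (1−p)^25
= 23751 · 2.8248e-07 · 0.28478 = 0.0019106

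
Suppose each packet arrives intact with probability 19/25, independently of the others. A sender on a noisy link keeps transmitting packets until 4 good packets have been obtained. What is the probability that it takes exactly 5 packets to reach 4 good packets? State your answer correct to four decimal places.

0.3203

Y = trial on which the fourth success occurs; negative binomial, r=4, p=0.76.
P(Y=5) = C(4,3) · p^4 · (1−p)^1
= 4 · 0.33362 · 0.24 = 0.320277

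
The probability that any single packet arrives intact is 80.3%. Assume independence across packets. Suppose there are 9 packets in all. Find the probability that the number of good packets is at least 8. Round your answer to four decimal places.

X ~ Binomial(9, 0.803); P(X ≥ 8) = Σ C(9,k) p^k (1−p)^(9−k) over k:
  k=8: C(9,8)·0.803^8·0.197^1 = 0.306502
  k=9: C(9,9)·0.803^9·0.197^0 = 0.138816
Total = 0.445318

0.4453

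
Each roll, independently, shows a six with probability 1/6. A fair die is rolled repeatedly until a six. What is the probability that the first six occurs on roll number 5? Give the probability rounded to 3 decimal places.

0.080

Geometric (trials to first success), p = 0.166667.
P(Y = 5) = (1−p)^4 · p = 0.48225 · 0.166667 = 0.08038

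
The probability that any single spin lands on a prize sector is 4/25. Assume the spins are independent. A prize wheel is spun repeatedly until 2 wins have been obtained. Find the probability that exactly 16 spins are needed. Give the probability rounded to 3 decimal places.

0.033

Y = trial on which the second success occurs; negative binomial, r=2, p=0.16.
P(Y=16) = C(15,1) · p^2 · (1−p)^14
= 15 · 0.0256 · 0.087078 = 0.03344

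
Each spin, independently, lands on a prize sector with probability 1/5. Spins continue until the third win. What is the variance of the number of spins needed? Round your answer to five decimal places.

60.00000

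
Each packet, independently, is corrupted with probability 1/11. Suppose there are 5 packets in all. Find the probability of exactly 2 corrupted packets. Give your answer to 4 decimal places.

0.0621

X ~ Binomial(n=5, p=0.090909).
P(X=2) = C(5,2) · p^2 · (1−p)^3
= 10 · 0.0082645 · 0.75131 = 0.062092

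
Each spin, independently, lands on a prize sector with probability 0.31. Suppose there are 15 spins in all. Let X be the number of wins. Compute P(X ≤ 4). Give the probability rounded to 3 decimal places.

X ~ Binomial(15, 0.31); P(X ≤ 4) = Σ C(15,k) p^k (1−p)^(15−k) over k:
  k=0: C(15,0)·0.31^0·0.69^15 = 0.00383
  k=1: C(15,1)·0.31^1·0.69^14 = 0.02578
  k=2: C(15,2)·0.31^2·0.69^13 = 0.08109
  k=3: C(15,3)·0.31^3·0.69^12 = 0.15786
  k=4: C(15,4)·0.31^4·0.69^11 = 0.21277
Total = 0.48134

0.481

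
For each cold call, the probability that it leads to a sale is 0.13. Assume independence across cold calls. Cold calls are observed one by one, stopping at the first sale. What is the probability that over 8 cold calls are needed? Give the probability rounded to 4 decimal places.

Y = number of cold calls to the first success; geometric, p = 0.13.
P(Y > 8) = P(first 8 all fail) = (1−p)^8 = 0.328212

0.3282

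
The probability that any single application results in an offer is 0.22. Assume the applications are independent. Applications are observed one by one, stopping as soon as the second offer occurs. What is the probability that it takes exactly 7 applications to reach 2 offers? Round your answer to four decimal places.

0.0838

Y = trial on which the second success occurs; negative binomial, r=2, p=0.22.
P(Y=7) = C(6,1) · p^2 · (1−p)^5
= 6 · 0.0484 · 0.28872 = 0.083844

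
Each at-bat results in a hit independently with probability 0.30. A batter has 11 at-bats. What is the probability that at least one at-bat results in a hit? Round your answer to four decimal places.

P(at least one) = 1 − P(none) = 1 − (1 − 0.30)^11
= 1 − 0.019773 = 0.980227

0.9802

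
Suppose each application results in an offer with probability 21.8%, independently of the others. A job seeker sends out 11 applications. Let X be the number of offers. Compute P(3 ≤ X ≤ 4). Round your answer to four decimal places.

0.3723

X ~ Binomial(11, 0.218); P(3 ≤ X ≤ 4) = Σ C(11,k) p^k (1−p)^(11−k) over k:
  k=3: C(11,3)·0.218^3·0.782^8 = 0.239060
  k=4: C(11,4)·0.218^4·0.782^7 = 0.133287
Total = 0.372347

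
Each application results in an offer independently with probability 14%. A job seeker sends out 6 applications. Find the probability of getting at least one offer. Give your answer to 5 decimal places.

P(at least one) = 1 − P(none) = 1 − (1 − 0.14)^6
= 1 − 0.4045672 = 0.5954328

0.59543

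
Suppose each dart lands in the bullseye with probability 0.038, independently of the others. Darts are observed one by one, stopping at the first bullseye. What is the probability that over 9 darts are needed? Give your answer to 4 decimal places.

0.7056

Y = number of darts to the first success; geometric, p = 0.038.
P(Y > 9) = P(first 9 all fail) = (1−p)^9 = 0.705628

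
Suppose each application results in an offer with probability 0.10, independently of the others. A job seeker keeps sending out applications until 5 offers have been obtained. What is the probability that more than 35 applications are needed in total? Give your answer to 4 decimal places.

Needing more than 35 applications ⇔ fewer than 5 successes in the first 35. With X ~ Binomial(35, 0.10), P(Y > 35) = P(X ≤ 4).
  k=0: C(35,0)·0.10^0·0.90^35 = 0.025032
  k=1: C(35,1)·0.10^1·0.90^34 = 0.097345
  k=2: C(35,2)·0.10^2·0.90^33 = 0.183874
  k=3: C(35,3)·0.10^3·0.90^32 = 0.224735
  k=4: C(35,4)·0.10^4·0.90^31 = 0.199764
P(X ≤ 4) = 0.730749

0.7307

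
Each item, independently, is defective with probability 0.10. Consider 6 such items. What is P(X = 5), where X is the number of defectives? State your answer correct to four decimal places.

0.0001

X ~ Binomial(n=6, p=0.10).
P(X=5) = C(6,5) · p^5 · (1−p)^1
= 6 · 1e-05 · 0.9 = 0.000054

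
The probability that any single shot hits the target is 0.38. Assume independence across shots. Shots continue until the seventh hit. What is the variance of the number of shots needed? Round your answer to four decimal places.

Y = total shots until the seventh success; negative binomial with r=7, p=0.38.
Var(Y) = r(1−p)/p² = 7·0.62 / 0.38² = 30.055402

30.0554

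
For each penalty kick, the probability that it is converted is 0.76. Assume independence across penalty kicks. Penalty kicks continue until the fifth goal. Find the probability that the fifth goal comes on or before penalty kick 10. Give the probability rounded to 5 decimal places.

0.98389

Finishing within 10 penalty kicks ⇔ at least 5 successes in the first 10. With X ~ Binomial(10, 0.76), P(Y ≤ 10) = 1 − P(X ≤ 4).
  k=0: C(10,0)·0.76^0·0.24^10 = 0.0000006
  k=1: C(10,1)·0.76^1·0.24^9 = 0.0000201
  k=2: C(10,2)·0.76^2·0.24^8 = 0.0002861
  k=3: C(10,3)·0.76^3·0.24^7 = 0.0024160
  k=4: C(10,4)·0.76^4·0.24^6 = 0.0133888
1 − 0.0161116 = 0.9838884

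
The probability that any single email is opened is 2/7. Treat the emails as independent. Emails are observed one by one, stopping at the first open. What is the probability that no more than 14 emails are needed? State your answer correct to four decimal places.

0.9910

Y = number of emails to the first success; geometric, p = 0.285714.
P(Y ≤ 14) = 1 − (1−p)^14 = 1 − 0.008999 = 0.991001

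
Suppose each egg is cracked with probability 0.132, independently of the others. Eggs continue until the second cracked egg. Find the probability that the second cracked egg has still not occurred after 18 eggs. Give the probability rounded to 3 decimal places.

0.292

Needing more than 18 eggs ⇔ fewer than 2 successes in the first 18. With X ~ Binomial(18, 0.132), P(Y > 18) = P(X ≤ 1).
  k=0: C(18,0)·0.132^0·0.868^18 = 0.07823
  k=1: C(18,1)·0.132^1·0.868^17 = 0.21413
P(X ≤ 1) = 0.29236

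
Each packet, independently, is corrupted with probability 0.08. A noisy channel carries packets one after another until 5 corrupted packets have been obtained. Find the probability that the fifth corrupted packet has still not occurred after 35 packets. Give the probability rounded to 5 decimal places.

Needing more than 35 packets ⇔ fewer than 5 successes in the first 35. With X ~ Binomial(35, 0.08), P(Y > 35) = P(X ≤ 4).
  k=0: C(35,0)·0.08^0·0.92^35 = 0.0540224
  k=1: C(35,1)·0.08^1·0.92^34 = 0.1644160
  k=2: C(35,2)·0.08^2·0.92^33 = 0.2430498
  k=3: C(35,3)·0.08^3·0.92^32 = 0.2324824
  k=4: C(35,4)·0.08^4·0.92^31 = 0.1617269
P(X ≤ 4) = 0.8556975

0.85570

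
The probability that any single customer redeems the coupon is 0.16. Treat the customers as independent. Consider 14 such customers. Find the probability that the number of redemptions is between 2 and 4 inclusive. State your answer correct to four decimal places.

0.6213

X ~ Binomial(14, 0.16); P(2 ≤ X ≤ 4) = Σ C(14,k) p^k (1−p)^(14−k) over k:
  k=2: C(14,2)·0.16^2·0.84^12 = 0.287497
  k=3: C(14,3)·0.16^3·0.84^11 = 0.219045
  k=4: C(14,4)·0.16^4·0.84^10 = 0.114738
Total = 0.621280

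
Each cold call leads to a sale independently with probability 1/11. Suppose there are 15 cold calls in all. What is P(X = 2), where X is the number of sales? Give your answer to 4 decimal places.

0.2514

X ~ Binomial(n=15, p=0.090909).
P(X=2) = C(15,2) · p^2 · (1−p)^13
= 105 · 0.0082645 · 0.28966 = 0.251362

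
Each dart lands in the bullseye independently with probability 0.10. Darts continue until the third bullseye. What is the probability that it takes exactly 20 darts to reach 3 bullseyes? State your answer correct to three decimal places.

Y = trial on which the third success occurs; negative binomial, r=3, p=0.10.
P(Y=20) = C(19,2) · p^3 · (1−p)^17
= 171 · 0.001 · 0.16677 = 0.02852

0.029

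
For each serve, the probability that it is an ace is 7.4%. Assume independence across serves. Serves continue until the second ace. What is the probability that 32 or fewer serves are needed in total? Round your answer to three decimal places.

0.696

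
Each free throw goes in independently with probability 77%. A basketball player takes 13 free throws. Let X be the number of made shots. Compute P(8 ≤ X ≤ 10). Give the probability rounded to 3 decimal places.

X ~ Binomial(13, 0.77); P(8 ≤ X ≤ 10) = Σ C(13,k) p^k (1−p)^(13−k) over k:
  k=8: C(13,8)·0.77^8·0.23^5 = 0.10236
  k=9: C(13,9)·0.77^9·0.23^4 = 0.19039
  k=10: C(13,10)·0.77^10·0.23^3 = 0.25495
Total = 0.54770

0.548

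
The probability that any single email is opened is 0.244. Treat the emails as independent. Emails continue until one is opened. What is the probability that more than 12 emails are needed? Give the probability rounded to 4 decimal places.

0.0349

Y = number of emails to the first success; geometric, p = 0.244.
P(Y > 12) = P(first 12 all fail) = (1−p)^12 = 0.034855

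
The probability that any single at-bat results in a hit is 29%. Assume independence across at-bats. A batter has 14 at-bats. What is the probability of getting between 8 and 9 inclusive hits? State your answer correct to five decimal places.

0.02448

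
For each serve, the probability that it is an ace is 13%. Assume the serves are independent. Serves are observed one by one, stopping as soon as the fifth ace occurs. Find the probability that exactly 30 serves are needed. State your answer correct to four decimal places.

0.0271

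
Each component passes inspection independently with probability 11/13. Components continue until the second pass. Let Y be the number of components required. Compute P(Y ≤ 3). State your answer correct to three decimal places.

0.936

Finishing within 3 components ⇔ at least 2 successes in the first 3. With X ~ Binomial(3, 0.846154), P(Y ≤ 3) = 1 − P(X ≤ 1).
  k=0: C(3,0)·0.846154^0·0.153846^3 = 0.00364
  k=1: C(3,1)·0.846154^1·0.153846^2 = 0.06008
1 − 0.06372 = 0.93628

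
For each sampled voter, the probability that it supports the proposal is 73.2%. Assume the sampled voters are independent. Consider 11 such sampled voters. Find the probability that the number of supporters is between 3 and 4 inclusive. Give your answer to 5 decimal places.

0.01113

X ~ Binomial(11, 0.732); P(3 ≤ X ≤ 4) = Σ C(11,k) p^k (1−p)^(11−k) over k:
  k=3: C(11,3)·0.732^3·0.268^8 = 0.0017222
  k=4: C(11,4)·0.732^4·0.268^7 = 0.0094081
Total = 0.0111303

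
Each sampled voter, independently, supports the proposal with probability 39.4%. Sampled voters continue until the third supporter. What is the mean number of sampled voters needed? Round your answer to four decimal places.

7.6142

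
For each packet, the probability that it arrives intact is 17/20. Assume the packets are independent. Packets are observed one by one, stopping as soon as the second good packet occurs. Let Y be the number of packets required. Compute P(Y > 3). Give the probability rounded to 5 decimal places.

Needing more than 3 packets ⇔ fewer than 2 successes in the first 3. With X ~ Binomial(3, 0.85), P(Y > 3) = P(X ≤ 1).
  k=0: C(3,0)·0.85^0·0.15^3 = 0.0033750
  k=1: C(3,1)·0.85^1·0.15^2 = 0.0573750
P(X ≤ 1) = 0.0607500

0.06075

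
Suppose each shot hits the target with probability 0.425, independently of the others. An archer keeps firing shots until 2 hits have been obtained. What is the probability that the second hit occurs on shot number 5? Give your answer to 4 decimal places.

0.1374

Y = trial on which the second success occurs; negative binomial, r=2, p=0.425.
P(Y=5) = C(4,1) · p^2 · (1−p)^3
= 4 · 0.18063 · 0.19011 = 0.137354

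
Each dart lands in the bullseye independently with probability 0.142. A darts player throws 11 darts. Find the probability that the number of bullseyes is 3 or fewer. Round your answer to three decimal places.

X ~ Binomial(11, 0.142); P(X ≤ 3) = Σ C(11,k) p^k (1−p)^(11−k) over k:
  k=0: C(11,0)·0.142^0·0.858^11 = 0.18551
  k=1: C(11,1)·0.142^1·0.858^10 = 0.33772
  k=2: C(11,2)·0.142^2·0.858^9 = 0.27946
  k=3: C(11,3)·0.142^3·0.858^8 = 0.13875
Total = 0.94144

0.941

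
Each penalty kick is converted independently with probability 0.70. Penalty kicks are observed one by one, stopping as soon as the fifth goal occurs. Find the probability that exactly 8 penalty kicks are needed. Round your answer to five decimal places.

Y = trial on which the fifth success occurs; negative binomial, r=5, p=0.70.
P(Y=8) = C(7,4) · p^5 · (1−p)^3
= 35 · 0.16807 · 0.027 = 0.1588261

0.15883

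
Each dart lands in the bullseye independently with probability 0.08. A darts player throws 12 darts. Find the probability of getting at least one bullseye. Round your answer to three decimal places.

P(at least one) = 1 − P(none) = 1 − (1 − 0.08)^12
= 1 − 0.36767 = 0.63233

0.632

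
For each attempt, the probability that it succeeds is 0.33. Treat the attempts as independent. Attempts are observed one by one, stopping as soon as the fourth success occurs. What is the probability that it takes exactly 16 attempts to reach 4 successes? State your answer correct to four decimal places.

0.0442

Y = trial on which the fourth success occurs; negative binomial, r=4, p=0.33.
P(Y=16) = C(15,3) · p^4 · (1−p)^12
= 455 · 0.011859 · 0.0081827 = 0.044153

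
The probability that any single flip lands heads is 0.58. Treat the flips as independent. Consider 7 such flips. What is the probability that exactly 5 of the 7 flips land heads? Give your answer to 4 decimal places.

0.2431

X ~ Binomial(n=7, p=0.58).
P(X=5) = C(7,5) · p^5 · (1−p)^2
= 21 · 0.065636 · 0.1764 = 0.243141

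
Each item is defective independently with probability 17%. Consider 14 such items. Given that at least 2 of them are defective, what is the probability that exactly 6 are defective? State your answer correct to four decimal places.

0.0228

X ~ Binomial(14, 0.17). Want P(X=6 | X≥2) = P(X=6) / P(X≥2).
P(X=6) = C(14,6)·0.17^6·0.83^8 = 0.016326
P(X≥2) = 1 − 0.073637 − 0.211151 = 0.715213
Ratio = 0.016326 / 0.715213 = 0.022826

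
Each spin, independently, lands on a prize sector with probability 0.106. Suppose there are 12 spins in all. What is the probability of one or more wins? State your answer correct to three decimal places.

0.739

P(at least one) = 1 − P(none) = 1 − (1 − 0.106)^12
= 1 − 0.26065 = 0.73935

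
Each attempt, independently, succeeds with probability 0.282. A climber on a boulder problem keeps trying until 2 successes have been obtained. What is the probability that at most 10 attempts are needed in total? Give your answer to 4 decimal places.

Finishing within 10 attempts ⇔ at least 2 successes in the first 10. With X ~ Binomial(10, 0.282), P(Y ≤ 10) = 1 − P(X ≤ 1).
  k=0: C(10,0)·0.282^0·0.718^10 = 0.036412
  k=1: C(10,1)·0.282^1·0.718^9 = 0.143011
1 − 0.179423 = 0.820577

0.8206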